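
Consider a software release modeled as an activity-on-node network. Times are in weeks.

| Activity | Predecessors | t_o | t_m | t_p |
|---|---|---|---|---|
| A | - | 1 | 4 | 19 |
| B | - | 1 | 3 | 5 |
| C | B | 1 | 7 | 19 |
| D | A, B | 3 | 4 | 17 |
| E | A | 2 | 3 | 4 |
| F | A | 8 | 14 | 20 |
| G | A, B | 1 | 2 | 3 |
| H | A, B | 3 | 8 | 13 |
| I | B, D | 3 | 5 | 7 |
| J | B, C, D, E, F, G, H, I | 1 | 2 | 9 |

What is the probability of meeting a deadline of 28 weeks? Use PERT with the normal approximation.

0.903

te_A = (1 + 4·4 + 19)/6 = 36/6 = 6; σ²_A = ((19−1)/6)² = 9.000
te_B = (1 + 4·3 + 5)/6 = 18/6 = 3; σ²_B = ((5−1)/6)² = 0.444
te_C = (1 + 4·7 + 19)/6 = 48/6 = 8; σ²_C = ((19−1)/6)² = 9.000
te_D = (3 + 4·4 + 17)/6 = 36/6 = 6; σ²_D = ((17−3)/6)² = 5.444
te_E = (2 + 4·3 + 4)/6 = 18/6 = 3; σ²_E = ((4−2)/6)² = 0.111
te_F = (8 + 4·14 + 20)/6 = 84/6 = 14; σ²_F = ((20−8)/6)² = 4.000
te_G = (1 + 4·2 + 3)/6 = 12/6 = 2; σ²_G = ((3−1)/6)² = 0.111
te_H = (3 + 4·8 + 13)/6 = 48/6 = 8; σ²_H = ((13−3)/6)² = 2.778
te_I = (3 + 4·5 + 7)/6 = 30/6 = 5; σ²_I = ((7−3)/6)² = 0.444
te_J = (1 + 4·2 + 9)/6 = 18/6 = 3; σ²_J = ((9−1)/6)² = 1.778

Forward pass:
ES_A = 0; EF_A = 6
ES_B = 0; EF_B = 3
ES_C = 3; EF_C = 3+8 = 11
ES_D = max(EF_A=6, EF_B=3) = 6; EF_D = 6+6 = 12
ES_E = 6; EF_E = 6+3 = 9
ES_F = 6; EF_F = 6+14 = 20
ES_G = max(EF_A=6, EF_B=3) = 6; EF_G = 6+2 = 8
ES_H = max(EF_A=6, EF_B=3) = 6; EF_H = 6+8 = 14
ES_I = max(EF_B=3, EF_D=12) = 12; EF_I = 12+5 = 17
ES_J = max(EF_B=3, EF_C=11, EF_D=12, EF_E=9, EF_F=20, EF_G=8, EF_H=14, EF_I=17) = 20; EF_J = 20+3 = 23
Expected project duration μ = 23 weeks. Critical path: A → F → J.

Variance along critical path = 9.000 + 4.000 + 1.778 = 14.778; σ = √14.778 = 3.844 weeks.
Z = (28 − 23) / 3.844 = 1.301
P(T ≤ 28) = Φ(1.301) ≈ 0.903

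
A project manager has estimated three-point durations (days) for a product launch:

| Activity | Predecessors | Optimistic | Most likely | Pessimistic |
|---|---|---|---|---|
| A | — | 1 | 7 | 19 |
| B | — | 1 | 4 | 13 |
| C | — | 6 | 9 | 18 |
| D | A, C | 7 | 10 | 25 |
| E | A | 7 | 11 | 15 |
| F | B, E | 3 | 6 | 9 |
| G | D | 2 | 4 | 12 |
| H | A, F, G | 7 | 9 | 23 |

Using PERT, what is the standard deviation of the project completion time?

4.78 days

te_A = (1 + 4·7 + 19)/6 = 48/6 = 8; σ²_A = ((19−1)/6)² = 9.000
te_B = (1 + 4·4 + 13)/6 = 30/6 = 5; σ²_B = ((13−1)/6)² = 4.000
te_C = (6 + 4·9 + 18)/6 = 60/6 = 10; σ²_C = ((18−6)/6)² = 4.000
te_D = (7 + 4·10 + 25)/6 = 72/6 = 12; σ²_D = ((25−7)/6)² = 9.000
te_E = (7 + 4·11 + 15)/6 = 66/6 = 11; σ²_E = ((15−7)/6)² = 1.778
te_F = (3 + 4·6 + 9)/6 = 36/6 = 6; σ²_F = ((9−3)/6)² = 1.000
te_G = (2 + 4·4 + 12)/6 = 30/6 = 5; σ²_G = ((12−2)/6)² = 2.778
te_H = (7 + 4·9 + 23)/6 = 66/6 = 11; σ²_H = ((23−7)/6)² = 7.111

Forward pass:
ES_A = 0; EF_A = 8
ES_B = 0; EF_B = 5
ES_C = 0; EF_C = 10
ES_D = max(EF_A=8, EF_C=10) = 10; EF_D = 10+12 = 22
ES_E = 8; EF_E = 8+11 = 19
ES_F = max(EF_B=5, EF_E=19) = 19; EF_F = 19+6 = 25
ES_G = 22; EF_G = 22+5 = 27
ES_H = max(EF_A=8, EF_F=25, EF_G=27) = 27; EF_H = 27+11 = 38
Expected project duration μ = 38 days. Critical path: C → D → G → H.

Variance along critical path = 4.000 + 9.000 + 2.778 + 7.111 = 22.889
σ = √22.889 = 4.784 days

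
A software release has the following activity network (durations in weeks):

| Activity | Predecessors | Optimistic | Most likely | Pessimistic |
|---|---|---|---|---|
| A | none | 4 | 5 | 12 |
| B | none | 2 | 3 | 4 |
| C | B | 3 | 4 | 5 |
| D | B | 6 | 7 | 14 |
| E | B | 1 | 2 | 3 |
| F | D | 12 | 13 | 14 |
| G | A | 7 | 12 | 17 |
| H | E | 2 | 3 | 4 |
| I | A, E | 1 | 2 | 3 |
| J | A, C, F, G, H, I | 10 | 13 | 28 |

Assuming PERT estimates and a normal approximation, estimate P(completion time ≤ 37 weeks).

0.273

te_A = (4 + 4·5 + 12)/6 = 36/6 = 6; σ²_A = ((12−4)/6)² = 1.778
te_B = (2 + 4·3 + 4)/6 = 18/6 = 3; σ²_B = ((4−2)/6)² = 0.111
te_C = (3 + 4·4 + 5)/6 = 24/6 = 4; σ²_C = ((5−3)/6)² = 0.111
te_D = (6 + 4·7 + 14)/6 = 48/6 = 8; σ²_D = ((14−6)/6)² = 1.778
te_E = (1 + 4·2 + 3)/6 = 12/6 = 2; σ²_E = ((3−1)/6)² = 0.111
te_F = (12 + 4·13 + 14)/6 = 78/6 = 13; σ²_F = ((14−12)/6)² = 0.111
te_G = (7 + 4·12 + 17)/6 = 72/6 = 12; σ²_G = ((17−7)/6)² = 2.778
te_H = (2 + 4·3 + 4)/6 = 18/6 = 3; σ²_H = ((4−2)/6)² = 0.111
te_I = (1 + 4·2 + 3)/6 = 12/6 = 2; σ²_I = ((3−1)/6)² = 0.111
te_J = (10 + 4·13 + 28)/6 = 90/6 = 15; σ²_J = ((28−10)/6)² = 9.000

Forward pass:
ES_A = 0; EF_A = 6
ES_B = 0; EF_B = 3
ES_C = 3; EF_C = 3+4 = 7
ES_D = 3; EF_D = 3+8 = 11
ES_E = 3; EF_E = 3+2 = 5
ES_F = 11; EF_F = 11+13 = 24
ES_G = 6; EF_G = 6+12 = 18
ES_H = 5; EF_H = 5+3 = 8
ES_I = max(EF_A=6, EF_E=5) = 6; EF_I = 6+2 = 8
ES_J = max(EF_A=6, EF_C=7, EF_F=24, EF_G=18, EF_H=8, EF_I=8) = 24; EF_J = 24+15 = 39
Expected project duration μ = 39 weeks. Critical path: B → D → F → J.

Variance along critical path = 0.111 + 1.778 + 0.111 + 9.000 = 11.000; σ = √11.000 = 3.317 weeks.
Z = (37 − 39) / 3.317 = -0.603
P(T ≤ 37) = Φ(-0.603) ≈ 0.273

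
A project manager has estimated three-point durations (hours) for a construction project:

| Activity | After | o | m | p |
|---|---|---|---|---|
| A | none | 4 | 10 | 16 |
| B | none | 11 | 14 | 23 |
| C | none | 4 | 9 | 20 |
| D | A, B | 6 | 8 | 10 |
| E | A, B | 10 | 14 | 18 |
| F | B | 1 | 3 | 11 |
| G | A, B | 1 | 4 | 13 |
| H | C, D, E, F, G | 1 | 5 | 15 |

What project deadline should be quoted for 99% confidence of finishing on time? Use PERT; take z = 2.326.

te_A = (4 + 4·10 + 16)/6 = 60/6 = 10; σ²_A = ((16−4)/6)² = 4.000
te_B = (11 + 4·14 + 23)/6 = 90/6 = 15; σ²_B = ((23−11)/6)² = 4.000
te_C = (4 + 4·9 + 20)/6 = 60/6 = 10; σ²_C = ((20−4)/6)² = 7.111
te_D = (6 + 4·8 + 10)/6 = 48/6 = 8; σ²_D = ((10−6)/6)² = 0.444
te_E = (10 + 4·14 + 18)/6 = 84/6 = 14; σ²_E = ((18−10)/6)² = 1.778
te_F = (1 + 4·3 + 11)/6 = 24/6 = 4; σ²_F = ((11−1)/6)² = 2.778
te_G = (1 + 4·4 + 13)/6 = 30/6 = 5; σ²_G = ((13−1)/6)² = 4.000
te_H = (1 + 4·5 + 15)/6 = 36/6 = 6; σ²_H = ((15−1)/6)² = 5.444

Forward pass:
ES_A = 0; EF_A = 10
ES_B = 0; EF_B = 15
ES_C = 0; EF_C = 10
ES_D = max(EF_A=10, EF_B=15) = 15; EF_D = 15+8 = 23
ES_E = max(EF_A=10, EF_B=15) = 15; EF_E = 15+14 = 29
ES_F = 15; EF_F = 15+4 = 19
ES_G = max(EF_A=10, EF_B=15) = 15; EF_G = 15+5 = 20
ES_H = max(EF_C=10, EF_D=23, EF_E=29, EF_F=19, EF_G=20) = 29; EF_H = 29+6 = 35
Expected project duration μ = 35 hours. Critical path: B → E → H.

Variance along critical path = 4.000 + 1.778 + 5.444 = 11.222; σ = 3.350 hours.
D = μ + z·σ = 35 + 2.326·3.350 = 42.8 hours

42.8 hours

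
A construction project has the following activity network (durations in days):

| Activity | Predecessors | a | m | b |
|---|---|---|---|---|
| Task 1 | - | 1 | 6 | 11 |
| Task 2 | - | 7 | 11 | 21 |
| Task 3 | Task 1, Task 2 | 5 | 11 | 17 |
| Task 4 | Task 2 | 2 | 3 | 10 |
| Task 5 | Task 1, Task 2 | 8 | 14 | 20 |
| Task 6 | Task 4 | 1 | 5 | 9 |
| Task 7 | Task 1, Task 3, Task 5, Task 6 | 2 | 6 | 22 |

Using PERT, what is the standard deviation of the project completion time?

4.53 days

te_Task 1 = (1 + 4·6 + 11)/6 = 36/6 = 6; σ²_Task 1 = ((11−1)/6)² = 2.778
te_Task 2 = (7 + 4·11 + 21)/6 = 72/6 = 12; σ²_Task 2 = ((21−7)/6)² = 5.444
te_Task 3 = (5 + 4·11 + 17)/6 = 66/6 = 11; σ²_Task 3 = ((17−5)/6)² = 4.000
te_Task 4 = (2 + 4·3 + 10)/6 = 24/6 = 4; σ²_Task 4 = ((10−2)/6)² = 1.778
te_Task 5 = (8 + 4·14 + 20)/6 = 84/6 = 14; σ²_Task 5 = ((20−8)/6)² = 4.000
te_Task 6 = (1 + 4·5 + 9)/6 = 30/6 = 5; σ²_Task 6 = ((9−1)/6)² = 1.778
te_Task 7 = (2 + 4·6 + 22)/6 = 48/6 = 8; σ²_Task 7 = ((22−2)/6)² = 11.111

Forward pass:
ES_Task 1 = 0; EF_Task 1 = 6
ES_Task 2 = 0; EF_Task 2 = 12
ES_Task 3 = max(EF_Task 1=6, EF_Task 2=12) = 12; EF_Task 3 = 12+11 = 23
ES_Task 4 = 12; EF_Task 4 = 12+4 = 16
ES_Task 5 = max(EF_Task 1=6, EF_Task 2=12) = 12; EF_Task 5 = 12+14 = 26
ES_Task 6 = 16; EF_Task 6 = 16+5 = 21
ES_Task 7 = max(EF_Task 1=6, EF_Task 3=23, EF_Task 5=26, EF_Task 6=21) = 26; EF_Task 7 = 26+8 = 34
Expected project duration μ = 34 days. Critical path: Task 2 → Task 5 → Task 7.

Variance along critical path = 5.444 + 4.000 + 11.111 = 20.556
σ = √20.556 = 4.534 days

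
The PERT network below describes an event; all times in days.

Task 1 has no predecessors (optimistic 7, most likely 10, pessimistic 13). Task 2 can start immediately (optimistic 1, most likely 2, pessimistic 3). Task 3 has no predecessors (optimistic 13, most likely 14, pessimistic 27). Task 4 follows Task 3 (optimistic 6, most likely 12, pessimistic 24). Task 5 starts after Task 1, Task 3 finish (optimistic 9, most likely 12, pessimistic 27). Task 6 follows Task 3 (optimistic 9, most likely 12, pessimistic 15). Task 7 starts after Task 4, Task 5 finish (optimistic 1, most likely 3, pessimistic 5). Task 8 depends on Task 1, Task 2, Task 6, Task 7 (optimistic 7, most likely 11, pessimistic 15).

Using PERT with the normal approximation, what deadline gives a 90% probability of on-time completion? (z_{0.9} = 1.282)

te_Task 1 = (7 + 4·10 + 13)/6 = 60/6 = 10; σ²_Task 1 = ((13−7)/6)² = 1.000
te_Task 2 = (1 + 4·2 + 3)/6 = 12/6 = 2; σ²_Task 2 = ((3−1)/6)² = 0.111
te_Task 3 = (13 + 4·14 + 27)/6 = 96/6 = 16; σ²_Task 3 = ((27−13)/6)² = 5.444
te_Task 4 = (6 + 4·12 + 24)/6 = 78/6 = 13; σ²_Task 4 = ((24−6)/6)² = 9.000
te_Task 5 = (9 + 4·12 + 27)/6 = 84/6 = 14; σ²_Task 5 = ((27−9)/6)² = 9.000
te_Task 6 = (9 + 4·12 + 15)/6 = 72/6 = 12; σ²_Task 6 = ((15−9)/6)² = 1.000
te_Task 7 = (1 + 4·3 + 5)/6 = 18/6 = 3; σ²_Task 7 = ((5−1)/6)² = 0.444
te_Task 8 = (7 + 4·11 + 15)/6 = 66/6 = 11; σ²_Task 8 = ((15−7)/6)² = 1.778

Forward pass:
ES_Task 1 = 0; EF_Task 1 = 10
ES_Task 2 = 0; EF_Task 2 = 2
ES_Task 3 = 0; EF_Task 3 = 16
ES_Task 4 = 16; EF_Task 4 = 16+13 = 29
ES_Task 5 = max(EF_Task 1=10, EF_Task 3=16) = 16; EF_Task 5 = 16+14 = 30
ES_Task 6 = 16; EF_Task 6 = 16+12 = 28
ES_Task 7 = max(EF_Task 4=29, EF_Task 5=30) = 30; EF_Task 7 = 30+3 = 33
ES_Task 8 = max(EF_Task 1=10, EF_Task 2=2, EF_Task 6=28, EF_Task 7=33) = 33; EF_Task 8 = 33+11 = 44
Expected project duration μ = 44 days. Critical path: Task 3 → Task 5 → Task 7 → Task 8.

Variance along critical path = 5.444 + 9.000 + 0.444 + 1.778 = 16.667; σ = 4.082 days.
D = μ + z·σ = 44 + 1.282·4.082 = 49.2 days

49.2 days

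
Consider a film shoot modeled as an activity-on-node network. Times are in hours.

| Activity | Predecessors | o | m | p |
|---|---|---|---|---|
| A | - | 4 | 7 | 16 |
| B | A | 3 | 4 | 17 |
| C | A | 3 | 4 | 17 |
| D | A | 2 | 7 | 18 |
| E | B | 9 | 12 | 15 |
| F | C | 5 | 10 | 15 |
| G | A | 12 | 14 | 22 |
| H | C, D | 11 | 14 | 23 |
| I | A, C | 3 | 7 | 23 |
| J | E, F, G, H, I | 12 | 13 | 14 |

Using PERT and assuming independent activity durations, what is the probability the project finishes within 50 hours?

0.938

te_A = (4 + 4·7 + 16)/6 = 48/6 = 8; σ²_A = ((16−4)/6)² = 4.000
te_B = (3 + 4·4 + 17)/6 = 36/6 = 6; σ²_B = ((17−3)/6)² = 5.444
te_C = (3 + 4·4 + 17)/6 = 36/6 = 6; σ²_C = ((17−3)/6)² = 5.444
te_D = (2 + 4·7 + 18)/6 = 48/6 = 8; σ²_D = ((18−2)/6)² = 7.111
te_E = (9 + 4·12 + 15)/6 = 72/6 = 12; σ²_E = ((15−9)/6)² = 1.000
te_F = (5 + 4·10 + 15)/6 = 60/6 = 10; σ²_F = ((15−5)/6)² = 2.778
te_G = (12 + 4·14 + 22)/6 = 90/6 = 15; σ²_G = ((22−12)/6)² = 2.778
te_H = (11 + 4·14 + 23)/6 = 90/6 = 15; σ²_H = ((23−11)/6)² = 4.000
te_I = (3 + 4·7 + 23)/6 = 54/6 = 9; σ²_I = ((23−3)/6)² = 11.111
te_J = (12 + 4·13 + 14)/6 = 78/6 = 13; σ²_J = ((14−12)/6)² = 0.111

Forward pass:
ES_A = 0; EF_A = 8
ES_B = 8; EF_B = 8+6 = 14
ES_C = 8; EF_C = 8+6 = 14
ES_D = 8; EF_D = 8+8 = 16
ES_E = 14; EF_E = 14+12 = 26
ES_F = 14; EF_F = 14+10 = 24
ES_G = 8; EF_G = 8+15 = 23
ES_H = max(EF_C=14, EF_D=16) = 16; EF_H = 16+15 = 31
ES_I = max(EF_A=8, EF_C=14) = 14; EF_I = 14+9 = 23
ES_J = max(EF_E=26, EF_F=24, EF_G=23, EF_H=31, EF_I=23) = 31; EF_J = 31+13 = 44
Expected project duration μ = 44 hours. Critical path: A → D → H → J.

Variance along critical path = 4.000 + 7.111 + 4.000 + 0.111 = 15.222; σ = √15.222 = 3.902 hours.
Z = (50 − 44) / 3.902 = 1.538
P(T ≤ 50) = Φ(1.538) ≈ 0.938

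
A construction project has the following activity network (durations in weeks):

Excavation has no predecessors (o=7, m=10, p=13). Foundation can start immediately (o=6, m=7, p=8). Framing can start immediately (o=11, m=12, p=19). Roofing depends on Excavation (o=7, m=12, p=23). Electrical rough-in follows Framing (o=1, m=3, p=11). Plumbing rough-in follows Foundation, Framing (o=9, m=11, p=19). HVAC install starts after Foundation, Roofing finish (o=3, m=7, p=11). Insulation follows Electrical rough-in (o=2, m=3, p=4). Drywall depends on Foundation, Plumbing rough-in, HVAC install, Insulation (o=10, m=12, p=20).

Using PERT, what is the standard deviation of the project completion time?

3.56 weeks

te_Excavation = (7 + 4·10 + 13)/6 = 60/6 = 10; σ²_Excavation = ((13−7)/6)² = 1.000
te_Foundation = (6 + 4·7 + 8)/6 = 42/6 = 7; σ²_Foundation = ((8−6)/6)² = 0.111
te_Framing = (11 + 4·12 + 19)/6 = 78/6 = 13; σ²_Framing = ((19−11)/6)² = 1.778
te_Roofing = (7 + 4·12 + 23)/6 = 78/6 = 13; σ²_Roofing = ((23−7)/6)² = 7.111
te_Electrical rough-in = (1 + 4·3 + 11)/6 = 24/6 = 4; σ²_Electrical rough-in = ((11−1)/6)² = 2.778
te_Plumbing rough-in = (9 + 4·11 + 19)/6 = 72/6 = 12; σ²_Plumbing rough-in = ((19−9)/6)² = 2.778
te_HVAC install = (3 + 4·7 + 11)/6 = 42/6 = 7; σ²_HVAC install = ((11−3)/6)² = 1.778
te_Insulation = (2 + 4·3 + 4)/6 = 18/6 = 3; σ²_Insulation = ((4−2)/6)² = 0.111
te_Drywall = (10 + 4·12 + 20)/6 = 78/6 = 13; σ²_Drywall = ((20−10)/6)² = 2.778

Forward pass:
ES_Excavation = 0; EF_Excavation = 10
ES_Foundation = 0; EF_Foundation = 7
ES_Framing = 0; EF_Framing = 13
ES_Roofing = 10; EF_Roofing = 10+13 = 23
ES_Electrical rough-in = 13; EF_Electrical rough-in = 13+4 = 17
ES_Plumbing rough-in = max(EF_Foundation=7, EF_Framing=13) = 13; EF_Plumbing rough-in = 13+12 = 25
ES_HVAC install = max(EF_Foundation=7, EF_Roofing=23) = 23; EF_HVAC install = 23+7 = 30
ES_Insulation = 17; EF_Insulation = 17+3 = 20
ES_Drywall = max(EF_Foundation=7, EF_Plumbing rough-in=25, EF_HVAC install=30, EF_Insulation=20) = 30; EF_Drywall = 30+13 = 43
Expected project duration μ = 43 weeks. Critical path: Excavation → Roofing → HVAC install → Drywall.

Variance along critical path = 1.000 + 7.111 + 1.778 + 2.778 = 12.667
σ = √12.667 = 3.559 weeks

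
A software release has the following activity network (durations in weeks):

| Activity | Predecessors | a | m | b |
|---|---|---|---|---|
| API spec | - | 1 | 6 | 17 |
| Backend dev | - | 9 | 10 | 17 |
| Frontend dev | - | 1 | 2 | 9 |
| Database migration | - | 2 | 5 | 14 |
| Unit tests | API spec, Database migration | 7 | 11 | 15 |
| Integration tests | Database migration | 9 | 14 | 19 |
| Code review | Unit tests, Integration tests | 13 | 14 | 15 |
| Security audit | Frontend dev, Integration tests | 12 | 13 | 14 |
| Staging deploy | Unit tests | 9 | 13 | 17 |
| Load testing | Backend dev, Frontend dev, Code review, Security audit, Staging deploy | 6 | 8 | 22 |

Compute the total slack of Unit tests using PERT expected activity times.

te_API spec = (1 + 4·6 + 17)/6 = 42/6 = 7
te_Backend dev = (9 + 4·10 + 17)/6 = 66/6 = 11
te_Frontend dev = (1 + 4·2 + 9)/6 = 18/6 = 3
te_Database migration = (2 + 4·5 + 14)/6 = 36/6 = 6
te_Unit tests = (7 + 4·11 + 15)/6 = 66/6 = 11
te_Integration tests = (9 + 4·14 + 19)/6 = 84/6 = 14
te_Code review = (13 + 4·14 + 15)/6 = 84/6 = 14
te_Security audit = (12 + 4·13 + 14)/6 = 78/6 = 13
te_Staging deploy = (9 + 4·13 + 17)/6 = 78/6 = 13
te_Load testing = (6 + 4·8 + 22)/6 = 60/6 = 10

Forward pass:
ES_API spec = 0; EF_API spec = 7
ES_Backend dev = 0; EF_Backend dev = 11
ES_Frontend dev = 0; EF_Frontend dev = 3
ES_Database migration = 0; EF_Database migration = 6
ES_Unit tests = max(EF_API spec=7, EF_Database migration=6) = 7; EF_Unit tests = 7+11 = 18
ES_Integration tests = 6; EF_Integration tests = 6+14 = 20
ES_Code review = max(EF_Unit tests=18, EF_Integration tests=20) = 20; EF_Code review = 20+14 = 34
ES_Security audit = max(EF_Frontend dev=3, EF_Integration tests=20) = 20; EF_Security audit = 20+13 = 33
ES_Staging deploy = 18; EF_Staging deploy = 18+13 = 31
ES_Load testing = max(EF_Backend dev=11, EF_Frontend dev=3, EF_Code review=34, EF_Security audit=33, EF_Staging deploy=31) = 34; EF_Load testing = 34+10 = 44
Expected project duration μ = 44 weeks. Critical path: Database migration → Integration tests → Code review → Load testing.

Backward pass:
LF_Load testing = 44; LS_Load testing = 44−10 = 34
LF_Staging deploy = LS_Load testing = 34; LS_Staging deploy = 34−13 = 21
LF_Security audit = LS_Load testing = 34; LS_Security audit = 34−13 = 21
LF_Code review = LS_Load testing = 34; LS_Code review = 34−14 = 20
LF_Integration tests = min(LS_Code review=20, LS_Security audit=21) = 20; LS_Integration tests = 20−14 = 6
LF_Unit tests = min(LS_Code review=20, LS_Staging deploy=21) = 20; LS_Unit tests = 20−11 = 9
LF_Database migration = min(LS_Unit tests=9, LS_Integration tests=6) = 6; LS_Database migration = 6−6 = 0
LF_Frontend dev = min(LS_Security audit=21, LS_Load testing=34) = 21; LS_Frontend dev = 21−3 = 18
LF_Backend dev = LS_Load testing = 34; LS_Backend dev = 34−11 = 23
LF_API spec = LS_Unit tests = 9; LS_API spec = 9−7 = 2
Slack_Unit tests = LS_Unit tests − ES_Unit tests = 9 − 7 = 2

2 weeks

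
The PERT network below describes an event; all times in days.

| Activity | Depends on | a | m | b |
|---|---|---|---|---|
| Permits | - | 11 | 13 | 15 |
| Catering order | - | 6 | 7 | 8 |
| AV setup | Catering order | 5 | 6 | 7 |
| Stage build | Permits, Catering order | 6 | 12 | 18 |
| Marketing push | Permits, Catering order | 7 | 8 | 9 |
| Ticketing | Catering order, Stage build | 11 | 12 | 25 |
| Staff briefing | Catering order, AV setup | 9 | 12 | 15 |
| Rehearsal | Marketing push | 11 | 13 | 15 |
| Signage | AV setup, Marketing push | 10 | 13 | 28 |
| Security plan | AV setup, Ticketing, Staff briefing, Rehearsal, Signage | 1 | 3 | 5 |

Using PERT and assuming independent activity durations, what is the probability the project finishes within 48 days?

0.969

te_Permits = (11 + 4·13 + 15)/6 = 78/6 = 13; σ²_Permits = ((15−11)/6)² = 0.444
te_Catering order = (6 + 4·7 + 8)/6 = 42/6 = 7; σ²_Catering order = ((8−6)/6)² = 0.111
te_AV setup = (5 + 4·6 + 7)/6 = 36/6 = 6; σ²_AV setup = ((7−5)/6)² = 0.111
te_Stage build = (6 + 4·12 + 18)/6 = 72/6 = 12; σ²_Stage build = ((18−6)/6)² = 4.000
te_Marketing push = (7 + 4·8 + 9)/6 = 48/6 = 8; σ²_Marketing push = ((9−7)/6)² = 0.111
te_Ticketing = (11 + 4·12 + 25)/6 = 84/6 = 14; σ²_Ticketing = ((25−11)/6)² = 5.444
te_Staff briefing = (9 + 4·12 + 15)/6 = 72/6 = 12; σ²_Staff briefing = ((15−9)/6)² = 1.000
te_Rehearsal = (11 + 4·13 + 15)/6 = 78/6 = 13; σ²_Rehearsal = ((15−11)/6)² = 0.444
te_Signage = (10 + 4·13 + 28)/6 = 90/6 = 15; σ²_Signage = ((28−10)/6)² = 9.000
te_Security plan = (1 + 4·3 + 5)/6 = 18/6 = 3; σ²_Security plan = ((5−1)/6)² = 0.444

Forward pass:
ES_Permits = 0; EF_Permits = 13
ES_Catering order = 0; EF_Catering order = 7
ES_AV setup = 7; EF_AV setup = 7+6 = 13
ES_Stage build = max(EF_Permits=13, EF_Catering order=7) = 13; EF_Stage build = 13+12 = 25
ES_Marketing push = max(EF_Permits=13, EF_Catering order=7) = 13; EF_Marketing push = 13+8 = 21
ES_Ticketing = max(EF_Catering order=7, EF_Stage build=25) = 25; EF_Ticketing = 25+14 = 39
ES_Staff briefing = max(EF_Catering order=7, EF_AV setup=13) = 13; EF_Staff briefing = 13+12 = 25
ES_Rehearsal = 21; EF_Rehearsal = 21+13 = 34
ES_Signage = max(EF_AV setup=13, EF_Marketing push=21) = 21; EF_Signage = 21+15 = 36
ES_Security plan = max(EF_AV setup=13, EF_Ticketing=39, EF_Staff briefing=25, EF_Rehearsal=34, EF_Signage=36) = 39; EF_Security plan = 39+3 = 42
Expected project duration μ = 42 days. Critical path: Permits → Stage build → Ticketing → Security plan.

Variance along critical path = 0.444 + 4.000 + 5.444 + 0.444 = 10.333; σ = √10.333 = 3.215 days.
Z = (48 − 42) / 3.215 = 1.867
P(T ≤ 48) = Φ(1.867) ≈ 0.969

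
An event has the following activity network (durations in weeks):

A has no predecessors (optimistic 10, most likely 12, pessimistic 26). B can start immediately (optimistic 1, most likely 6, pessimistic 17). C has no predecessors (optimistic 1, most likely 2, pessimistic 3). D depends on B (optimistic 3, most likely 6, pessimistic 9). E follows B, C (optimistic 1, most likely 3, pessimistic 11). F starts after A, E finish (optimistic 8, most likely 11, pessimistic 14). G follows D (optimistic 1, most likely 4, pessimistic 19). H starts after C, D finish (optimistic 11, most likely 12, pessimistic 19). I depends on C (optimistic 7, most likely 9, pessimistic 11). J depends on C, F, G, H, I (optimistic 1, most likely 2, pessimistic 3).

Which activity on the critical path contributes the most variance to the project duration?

te_A = (10 + 4·12 + 26)/6 = 84/6 = 14; σ²_A = ((26−10)/6)² = 7.111
te_B = (1 + 4·6 + 17)/6 = 42/6 = 7; σ²_B = ((17−1)/6)² = 7.111
te_C = (1 + 4·2 + 3)/6 = 12/6 = 2; σ²_C = ((3−1)/6)² = 0.111
te_D = (3 + 4·6 + 9)/6 = 36/6 = 6; σ²_D = ((9−3)/6)² = 1.000
te_E = (1 + 4·3 + 11)/6 = 24/6 = 4; σ²_E = ((11−1)/6)² = 2.778
te_F = (8 + 4·11 + 14)/6 = 66/6 = 11; σ²_F = ((14−8)/6)² = 1.000
te_G = (1 + 4·4 + 19)/6 = 36/6 = 6; σ²_G = ((19−1)/6)² = 9.000
te_H = (11 + 4·12 + 19)/6 = 78/6 = 13; σ²_H = ((19−11)/6)² = 1.778
te_I = (7 + 4·9 + 11)/6 = 54/6 = 9; σ²_I = ((11−7)/6)² = 0.444
te_J = (1 + 4·2 + 3)/6 = 12/6 = 2; σ²_J = ((3−1)/6)² = 0.111

Forward pass:
ES_A = 0; EF_A = 14
ES_B = 0; EF_B = 7
ES_C = 0; EF_C = 2
ES_D = 7; EF_D = 7+6 = 13
ES_E = max(EF_B=7, EF_C=2) = 7; EF_E = 7+4 = 11
ES_F = max(EF_A=14, EF_E=11) = 14; EF_F = 14+11 = 25
ES_G = 13; EF_G = 13+6 = 19
ES_H = max(EF_C=2, EF_D=13) = 13; EF_H = 13+13 = 26
ES_I = 2; EF_I = 2+9 = 11
ES_J = max(EF_C=2, EF_F=25, EF_G=19, EF_H=26, EF_I=11) = 26; EF_J = 26+2 = 28
Expected project duration μ = 28 weeks. Critical path: B → D → H → J.

Variances on critical path: σ²_B=7.111, σ²_D=1.000, σ²_H=1.778, σ²_J=0.111.
Largest is σ²_B = 7.111.

B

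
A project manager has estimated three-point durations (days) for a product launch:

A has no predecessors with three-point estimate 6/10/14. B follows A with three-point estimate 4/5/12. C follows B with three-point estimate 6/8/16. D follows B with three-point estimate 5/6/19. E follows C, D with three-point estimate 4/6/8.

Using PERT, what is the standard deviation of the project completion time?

te_A = (6 + 4·10 + 14)/6 = 60/6 = 10; σ²_A = ((14−6)/6)² = 1.778
te_B = (4 + 4·5 + 12)/6 = 36/6 = 6; σ²_B = ((12−4)/6)² = 1.778
te_C = (6 + 4·8 + 16)/6 = 54/6 = 9; σ²_C = ((16−6)/6)² = 2.778
te_D = (5 + 4·6 + 19)/6 = 48/6 = 8; σ²_D = ((19−5)/6)² = 5.444
te_E = (4 + 4·6 + 8)/6 = 36/6 = 6; σ²_E = ((8−4)/6)² = 0.444

Forward pass:
ES_A = 0; EF_A = 10
ES_B = 10; EF_B = 10+6 = 16
ES_C = 16; EF_C = 16+9 = 25
ES_D = 16; EF_D = 16+8 = 24
ES_E = max(EF_C=25, EF_D=24) = 25; EF_E = 25+6 = 31
Expected project duration μ = 31 days. Critical path: A → B → C → E.

Variance along critical path = 1.778 + 1.778 + 2.778 + 0.444 = 6.778
σ = √6.778 = 2.603 days

2.60 days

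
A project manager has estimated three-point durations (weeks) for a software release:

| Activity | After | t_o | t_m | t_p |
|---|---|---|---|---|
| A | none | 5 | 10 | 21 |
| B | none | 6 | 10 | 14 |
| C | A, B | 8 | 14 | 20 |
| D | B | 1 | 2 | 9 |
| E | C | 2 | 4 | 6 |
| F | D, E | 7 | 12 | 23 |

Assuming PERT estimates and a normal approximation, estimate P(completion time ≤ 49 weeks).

te_A = (5 + 4·10 + 21)/6 = 66/6 = 11; σ²_A = ((21−5)/6)² = 7.111
te_B = (6 + 4·10 + 14)/6 = 60/6 = 10; σ²_B = ((14−6)/6)² = 1.778
te_C = (8 + 4·14 + 20)/6 = 84/6 = 14; σ²_C = ((20−8)/6)² = 4.000
te_D = (1 + 4·2 + 9)/6 = 18/6 = 3; σ²_D = ((9−1)/6)² = 1.778
te_E = (2 + 4·4 + 6)/6 = 24/6 = 4; σ²_E = ((6−2)/6)² = 0.444
te_F = (7 + 4·12 + 23)/6 = 78/6 = 13; σ²_F = ((23−7)/6)² = 7.111

Forward pass:
ES_A = 0; EF_A = 11
ES_B = 0; EF_B = 10
ES_C = max(EF_A=11, EF_B=10) = 11; EF_C = 11+14 = 25
ES_D = 10; EF_D = 10+3 = 13
ES_E = 25; EF_E = 25+4 = 29
ES_F = max(EF_D=13, EF_E=29) = 29; EF_F = 29+13 = 42
Expected project duration μ = 42 weeks. Critical path: A → C → E → F.

Variance along critical path = 7.111 + 4.000 + 0.444 + 7.111 = 18.667; σ = √18.667 = 4.320 weeks.
Z = (49 − 42) / 4.320 = 1.620
P(T ≤ 49) = Φ(1.620) ≈ 0.947

0.947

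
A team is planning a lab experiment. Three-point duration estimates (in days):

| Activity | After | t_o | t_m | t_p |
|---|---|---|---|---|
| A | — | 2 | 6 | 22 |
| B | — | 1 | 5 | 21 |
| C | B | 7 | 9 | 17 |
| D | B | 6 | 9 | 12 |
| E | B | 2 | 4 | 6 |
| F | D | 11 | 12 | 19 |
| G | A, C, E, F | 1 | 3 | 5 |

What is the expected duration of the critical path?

te_A = (2 + 4·6 + 22)/6 = 48/6 = 8
te_B = (1 + 4·5 + 21)/6 = 42/6 = 7
te_C = (7 + 4·9 + 17)/6 = 60/6 = 10
te_D = (6 + 4·9 + 12)/6 = 54/6 = 9
te_E = (2 + 4·4 + 6)/6 = 24/6 = 4
te_F = (11 + 4·12 + 19)/6 = 78/6 = 13
te_G = (1 + 4·3 + 5)/6 = 18/6 = 3

Forward pass:
ES_A = 0; EF_A = 8
ES_B = 0; EF_B = 7
ES_C = 7; EF_C = 7+10 = 17
ES_D = 7; EF_D = 7+9 = 16
ES_E = 7; EF_E = 7+4 = 11
ES_F = 16; EF_F = 16+13 = 29
ES_G = max(EF_A=8, EF_C=17, EF_E=11, EF_F=29) = 29; EF_G = 29+3 = 32
Expected project duration μ = 32 days. Critical path: B → D → F → G.

32 days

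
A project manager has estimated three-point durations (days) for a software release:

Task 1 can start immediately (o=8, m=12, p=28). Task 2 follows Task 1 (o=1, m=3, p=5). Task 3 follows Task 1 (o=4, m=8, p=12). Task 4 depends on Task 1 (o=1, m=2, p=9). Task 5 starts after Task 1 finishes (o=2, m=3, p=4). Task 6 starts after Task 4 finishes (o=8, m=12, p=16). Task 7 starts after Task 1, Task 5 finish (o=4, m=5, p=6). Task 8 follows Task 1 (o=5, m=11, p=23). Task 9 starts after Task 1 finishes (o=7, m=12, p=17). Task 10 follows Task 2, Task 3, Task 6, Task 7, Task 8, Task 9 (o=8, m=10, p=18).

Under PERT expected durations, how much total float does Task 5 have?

te_Task 1 = (8 + 4·12 + 28)/6 = 84/6 = 14
te_Task 2 = (1 + 4·3 + 5)/6 = 18/6 = 3
te_Task 3 = (4 + 4·8 + 12)/6 = 48/6 = 8
te_Task 4 = (1 + 4·2 + 9)/6 = 18/6 = 3
te_Task 5 = (2 + 4·3 + 4)/6 = 18/6 = 3
te_Task 6 = (8 + 4·12 + 16)/6 = 72/6 = 12
te_Task 7 = (4 + 4·5 + 6)/6 = 30/6 = 5
te_Task 8 = (5 + 4·11 + 23)/6 = 72/6 = 12
te_Task 9 = (7 + 4·12 + 17)/6 = 72/6 = 12
te_Task 10 = (8 + 4·10 + 18)/6 = 66/6 = 11

Forward pass:
ES_Task 1 = 0; EF_Task 1 = 14
ES_Task 2 = 14; EF_Task 2 = 14+3 = 17
ES_Task 3 = 14; EF_Task 3 = 14+8 = 22
ES_Task 4 = 14; EF_Task 4 = 14+3 = 17
ES_Task 5 = 14; EF_Task 5 = 14+3 = 17
ES_Task 6 = 17; EF_Task 6 = 17+12 = 29
ES_Task 7 = max(EF_Task 1=14, EF_Task 5=17) = 17; EF_Task 7 = 17+5 = 22
ES_Task 8 = 14; EF_Task 8 = 14+12 = 26
ES_Task 9 = 14; EF_Task 9 = 14+12 = 26
ES_Task 10 = max(EF_Task 2=17, EF_Task 3=22, EF_Task 6=29, EF_Task 7=22, EF_Task 8=26, EF_Task 9=26) = 29; EF_Task 10 = 29+11 = 40
Expected project duration μ = 40 days. Critical path: Task 1 → Task 4 → Task 6 → Task 10.

Backward pass:
LF_Task 10 = 40; LS_Task 10 = 40−11 = 29
LF_Task 9 = LS_Task 10 = 29; LS_Task 9 = 29−12 = 17
LF_Task 8 = LS_Task 10 = 29; LS_Task 8 = 29−12 = 17
LF_Task 7 = LS_Task 10 = 29; LS_Task 7 = 29−5 = 24
LF_Task 6 = LS_Task 10 = 29; LS_Task 6 = 29−12 = 17
LF_Task 5 = LS_Task 7 = 24; LS_Task 5 = 24−3 = 21
LF_Task 4 = LS_Task 6 = 17; LS_Task 4 = 17−3 = 14
LF_Task 3 = LS_Task 10 = 29; LS_Task 3 = 29−8 = 21
LF_Task 2 = LS_Task 10 = 29; LS_Task 2 = 29−3 = 26
LF_Task 1 = min(LS_Task 2=26, LS_Task 3=21, LS_Task 4=14, LS_Task 5=21, LS_Task 7=24, LS_Task 8=17, LS_Task 9=17) = 14; LS_Task 1 = 14−14 = 0
Slack_Task 5 = LS_Task 5 − ES_Task 5 = 21 − 14 = 7

7 days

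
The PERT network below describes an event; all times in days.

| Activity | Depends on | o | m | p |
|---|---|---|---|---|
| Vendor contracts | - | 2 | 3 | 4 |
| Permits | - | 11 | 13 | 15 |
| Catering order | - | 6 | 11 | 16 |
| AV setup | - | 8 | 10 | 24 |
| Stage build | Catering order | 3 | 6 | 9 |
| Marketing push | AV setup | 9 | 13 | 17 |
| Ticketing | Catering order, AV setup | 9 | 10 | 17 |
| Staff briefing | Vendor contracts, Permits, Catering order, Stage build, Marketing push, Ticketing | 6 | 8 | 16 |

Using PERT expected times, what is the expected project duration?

te_Vendor contracts = (2 + 4·3 + 4)/6 = 18/6 = 3
te_Permits = (11 + 4·13 + 15)/6 = 78/6 = 13
te_Catering order = (6 + 4·11 + 16)/6 = 66/6 = 11
te_AV setup = (8 + 4·10 + 24)/6 = 72/6 = 12
te_Stage build = (3 + 4·6 + 9)/6 = 36/6 = 6
te_Marketing push = (9 + 4·13 + 17)/6 = 78/6 = 13
te_Ticketing = (9 + 4·10 + 17)/6 = 66/6 = 11
te_Staff briefing = (6 + 4·8 + 16)/6 = 54/6 = 9

Forward pass:
ES_Vendor contracts = 0; EF_Vendor contracts = 3
ES_Permits = 0; EF_Permits = 13
ES_Catering order = 0; EF_Catering order = 11
ES_AV setup = 0; EF_AV setup = 12
ES_Stage build = 11; EF_Stage build = 11+6 = 17
ES_Marketing push = 12; EF_Marketing push = 12+13 = 25
ES_Ticketing = max(EF_Catering order=11, EF_AV setup=12) = 12; EF_Ticketing = 12+11 = 23
ES_Staff briefing = max(EF_Vendor contracts=3, EF_Permits=13, EF_Catering order=11, EF_Stage build=17, EF_Marketing push=25, EF_Ticketing=23) = 25; EF_Staff briefing = 25+9 = 34
Expected project duration μ = 34 days. Critical path: AV setup → Marketing push → Staff briefing.

34 days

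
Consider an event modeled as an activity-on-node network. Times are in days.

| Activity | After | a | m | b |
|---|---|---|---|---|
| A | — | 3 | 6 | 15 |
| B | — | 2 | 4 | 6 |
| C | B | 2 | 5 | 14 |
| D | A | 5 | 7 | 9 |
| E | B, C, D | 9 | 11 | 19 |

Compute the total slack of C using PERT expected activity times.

te_A = (3 + 4·6 + 15)/6 = 42/6 = 7
te_B = (2 + 4·4 + 6)/6 = 24/6 = 4
te_C = (2 + 4·5 + 14)/6 = 36/6 = 6
te_D = (5 + 4·7 + 9)/6 = 42/6 = 7
te_E = (9 + 4·11 + 19)/6 = 72/6 = 12

Forward pass:
ES_A = 0; EF_A = 7
ES_B = 0; EF_B = 4
ES_C = 4; EF_C = 4+6 = 10
ES_D = 7; EF_D = 7+7 = 14
ES_E = max(EF_B=4, EF_C=10, EF_D=14) = 14; EF_E = 14+12 = 26
Expected project duration μ = 26 days. Critical path: A → D → E.

Backward pass:
LF_E = 26; LS_E = 26−12 = 14
LF_D = LS_E = 14; LS_D = 14−7 = 7
LF_C = LS_E = 14; LS_C = 14−6 = 8
LF_B = min(LS_C=8, LS_E=14) = 8; LS_B = 8−4 = 4
LF_A = LS_D = 7; LS_A = 7−7 = 0
Slack_C = LS_C − ES_C = 8 − 4 = 4

4 days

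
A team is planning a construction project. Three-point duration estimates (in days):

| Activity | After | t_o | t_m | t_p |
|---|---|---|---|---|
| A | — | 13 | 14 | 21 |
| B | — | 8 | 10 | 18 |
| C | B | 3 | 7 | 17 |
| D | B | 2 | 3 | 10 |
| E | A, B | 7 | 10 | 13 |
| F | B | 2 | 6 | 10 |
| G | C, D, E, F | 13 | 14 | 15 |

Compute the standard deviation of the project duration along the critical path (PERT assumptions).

1.70 days

te_A = (13 + 4·14 + 21)/6 = 90/6 = 15; σ²_A = ((21−13)/6)² = 1.778
te_B = (8 + 4·10 + 18)/6 = 66/6 = 11; σ²_B = ((18−8)/6)² = 2.778
te_C = (3 + 4·7 + 17)/6 = 48/6 = 8; σ²_C = ((17−3)/6)² = 5.444
te_D = (2 + 4·3 + 10)/6 = 24/6 = 4; σ²_D = ((10−2)/6)² = 1.778
te_E = (7 + 4·10 + 13)/6 = 60/6 = 10; σ²_E = ((13−7)/6)² = 1.000
te_F = (2 + 4·6 + 10)/6 = 36/6 = 6; σ²_F = ((10−2)/6)² = 1.778
te_G = (13 + 4·14 + 15)/6 = 84/6 = 14; σ²_G = ((15−13)/6)² = 0.111

Forward pass:
ES_A = 0; EF_A = 15
ES_B = 0; EF_B = 11
ES_C = 11; EF_C = 11+8 = 19
ES_D = 11; EF_D = 11+4 = 15
ES_E = max(EF_A=15, EF_B=11) = 15; EF_E = 15+10 = 25
ES_F = 11; EF_F = 11+6 = 17
ES_G = max(EF_C=19, EF_D=15, EF_E=25, EF_F=17) = 25; EF_G = 25+14 = 39
Expected project duration μ = 39 days. Critical path: A → E → G.

Variance along critical path = 1.778 + 1.000 + 0.111 = 2.889
σ = √2.889 = 1.700 days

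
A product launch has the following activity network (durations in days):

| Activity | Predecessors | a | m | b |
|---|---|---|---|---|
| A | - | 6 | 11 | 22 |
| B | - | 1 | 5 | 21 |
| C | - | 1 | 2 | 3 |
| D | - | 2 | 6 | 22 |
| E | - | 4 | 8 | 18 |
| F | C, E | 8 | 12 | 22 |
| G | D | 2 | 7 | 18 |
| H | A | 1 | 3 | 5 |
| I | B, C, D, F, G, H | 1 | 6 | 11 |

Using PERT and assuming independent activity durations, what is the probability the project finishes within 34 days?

0.948

te_A = (6 + 4·11 + 22)/6 = 72/6 = 12; σ²_A = ((22−6)/6)² = 7.111
te_B = (1 + 4·5 + 21)/6 = 42/6 = 7; σ²_B = ((21−1)/6)² = 11.111
te_C = (1 + 4·2 + 3)/6 = 12/6 = 2; σ²_C = ((3−1)/6)² = 0.111
te_D = (2 + 4·6 + 22)/6 = 48/6 = 8; σ²_D = ((22−2)/6)² = 11.111
te_E = (4 + 4·8 + 18)/6 = 54/6 = 9; σ²_E = ((18−4)/6)² = 5.444
te_F = (8 + 4·12 + 22)/6 = 78/6 = 13; σ²_F = ((22−8)/6)² = 5.444
te_G = (2 + 4·7 + 18)/6 = 48/6 = 8; σ²_G = ((18−2)/6)² = 7.111
te_H = (1 + 4·3 + 5)/6 = 18/6 = 3; σ²_H = ((5−1)/6)² = 0.444
te_I = (1 + 4·6 + 11)/6 = 36/6 = 6; σ²_I = ((11−1)/6)² = 2.778

Forward pass:
ES_A = 0; EF_A = 12
ES_B = 0; EF_B = 7
ES_C = 0; EF_C = 2
ES_D = 0; EF_D = 8
ES_E = 0; EF_E = 9
ES_F = max(EF_C=2, EF_E=9) = 9; EF_F = 9+13 = 22
ES_G = 8; EF_G = 8+8 = 16
ES_H = 12; EF_H = 12+3 = 15
ES_I = max(EF_B=7, EF_C=2, EF_D=8, EF_F=22, EF_G=16, EF_H=15) = 22; EF_I = 22+6 = 28
Expected project duration μ = 28 days. Critical path: E → F → I.

Variance along critical path = 5.444 + 5.444 + 2.778 = 13.667; σ = √13.667 = 3.697 days.
Z = (34 − 28) / 3.697 = 1.623
P(T ≤ 34) = Φ(1.623) ≈ 0.948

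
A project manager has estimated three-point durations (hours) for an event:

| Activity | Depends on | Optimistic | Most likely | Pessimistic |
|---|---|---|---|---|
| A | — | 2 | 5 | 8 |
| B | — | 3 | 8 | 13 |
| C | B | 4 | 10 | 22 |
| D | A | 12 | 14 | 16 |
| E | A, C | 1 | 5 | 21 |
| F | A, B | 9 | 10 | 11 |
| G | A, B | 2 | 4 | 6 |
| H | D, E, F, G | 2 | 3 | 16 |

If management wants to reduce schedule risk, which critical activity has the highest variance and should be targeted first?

te_A = (2 + 4·5 + 8)/6 = 30/6 = 5; σ²_A = ((8−2)/6)² = 1.000
te_B = (3 + 4·8 + 13)/6 = 48/6 = 8; σ²_B = ((13−3)/6)² = 2.778
te_C = (4 + 4·10 + 22)/6 = 66/6 = 11; σ²_C = ((22−4)/6)² = 9.000
te_D = (12 + 4·14 + 16)/6 = 84/6 = 14; σ²_D = ((16−12)/6)² = 0.444
te_E = (1 + 4·5 + 21)/6 = 42/6 = 7; σ²_E = ((21−1)/6)² = 11.111
te_F = (9 + 4·10 + 11)/6 = 60/6 = 10; σ²_F = ((11−9)/6)² = 0.111
te_G = (2 + 4·4 + 6)/6 = 24/6 = 4; σ²_G = ((6−2)/6)² = 0.444
te_H = (2 + 4·3 + 16)/6 = 30/6 = 5; σ²_H = ((16−2)/6)² = 5.444

Forward pass:
ES_A = 0; EF_A = 5
ES_B = 0; EF_B = 8
ES_C = 8; EF_C = 8+11 = 19
ES_D = 5; EF_D = 5+14 = 19
ES_E = max(EF_A=5, EF_C=19) = 19; EF_E = 19+7 = 26
ES_F = max(EF_A=5, EF_B=8) = 8; EF_F = 8+10 = 18
ES_G = max(EF_A=5, EF_B=8) = 8; EF_G = 8+4 = 12
ES_H = max(EF_D=19, EF_E=26, EF_F=18, EF_G=12) = 26; EF_H = 26+5 = 31
Expected project duration μ = 31 hours. Critical path: B → C → E → H.

Variances on critical path: σ²_B=2.778, σ²_C=9.000, σ²_E=11.111, σ²_H=5.444.
Largest is σ²_E = 11.111.

E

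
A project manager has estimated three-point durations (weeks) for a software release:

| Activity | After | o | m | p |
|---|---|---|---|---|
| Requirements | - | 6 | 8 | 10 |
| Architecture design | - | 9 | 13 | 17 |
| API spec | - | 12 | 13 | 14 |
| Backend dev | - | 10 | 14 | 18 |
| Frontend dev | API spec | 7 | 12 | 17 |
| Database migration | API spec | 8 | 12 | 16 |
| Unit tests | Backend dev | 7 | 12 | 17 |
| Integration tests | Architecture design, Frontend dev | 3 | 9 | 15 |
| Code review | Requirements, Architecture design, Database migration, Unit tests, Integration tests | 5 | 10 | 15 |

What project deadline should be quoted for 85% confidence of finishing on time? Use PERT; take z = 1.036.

47.2 weeks

te_Requirements = (6 + 4·8 + 10)/6 = 48/6 = 8; σ²_Requirements = ((10−6)/6)² = 0.444
te_Architecture design = (9 + 4·13 + 17)/6 = 78/6 = 13; σ²_Architecture design = ((17−9)/6)² = 1.778
te_API spec = (12 + 4·13 + 14)/6 = 78/6 = 13; σ²_API spec = ((14−12)/6)² = 0.111
te_Backend dev = (10 + 4·14 + 18)/6 = 84/6 = 14; σ²_Backend dev = ((18−10)/6)² = 1.778
te_Frontend dev = (7 + 4·12 + 17)/6 = 72/6 = 12; σ²_Frontend dev = ((17−7)/6)² = 2.778
te_Database migration = (8 + 4·12 + 16)/6 = 72/6 = 12; σ²_Database migration = ((16−8)/6)² = 1.778
te_Unit tests = (7 + 4·12 + 17)/6 = 72/6 = 12; σ²_Unit tests = ((17−7)/6)² = 2.778
te_Integration tests = (3 + 4·9 + 15)/6 = 54/6 = 9; σ²_Integration tests = ((15−3)/6)² = 4.000
te_Code review = (5 + 4·10 + 15)/6 = 60/6 = 10; σ²_Code review = ((15−5)/6)² = 2.778

Forward pass:
ES_Requirements = 0; EF_Requirements = 8
ES_Architecture design = 0; EF_Architecture design = 13
ES_API spec = 0; EF_API spec = 13
ES_Backend dev = 0; EF_Backend dev = 14
ES_Frontend dev = 13; EF_Frontend dev = 13+12 = 25
ES_Database migration = 13; EF_Database migration = 13+12 = 25
ES_Unit tests = 14; EF_Unit tests = 14+12 = 26
ES_Integration tests = max(EF_Architecture design=13, EF_Frontend dev=25) = 25; EF_Integration tests = 25+9 = 34
ES_Code review = max(EF_Requirements=8, EF_Architecture design=13, EF_Database migration=25, EF_Unit tests=26, EF_Integration tests=34) = 34; EF_Code review = 34+10 = 44
Expected project duration μ = 44 weeks. Critical path: API spec → Frontend dev → Integration tests → Code review.

Variance along critical path = 0.111 + 2.778 + 4.000 + 2.778 = 9.667; σ = 3.109 weeks.
D = μ + z·σ = 44 + 1.036·3.109 = 47.2 weeks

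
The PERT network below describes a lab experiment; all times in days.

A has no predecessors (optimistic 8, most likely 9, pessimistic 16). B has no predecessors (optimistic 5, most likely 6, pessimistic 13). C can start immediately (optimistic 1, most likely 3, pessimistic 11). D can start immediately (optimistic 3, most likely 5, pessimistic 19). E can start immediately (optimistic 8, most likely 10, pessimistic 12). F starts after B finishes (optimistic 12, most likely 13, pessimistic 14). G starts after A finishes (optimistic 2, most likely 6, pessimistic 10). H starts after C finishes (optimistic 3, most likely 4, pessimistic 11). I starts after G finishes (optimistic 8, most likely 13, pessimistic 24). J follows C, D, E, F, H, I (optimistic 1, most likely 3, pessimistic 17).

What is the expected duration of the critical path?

35 days

te_A = (8 + 4·9 + 16)/6 = 60/6 = 10
te_B = (5 + 4·6 + 13)/6 = 42/6 = 7
te_C = (1 + 4·3 + 11)/6 = 24/6 = 4
te_D = (3 + 4·5 + 19)/6 = 42/6 = 7
te_E = (8 + 4·10 + 12)/6 = 60/6 = 10
te_F = (12 + 4·13 + 14)/6 = 78/6 = 13
te_G = (2 + 4·6 + 10)/6 = 36/6 = 6
te_H = (3 + 4·4 + 11)/6 = 30/6 = 5
te_I = (8 + 4·13 + 24)/6 = 84/6 = 14
te_J = (1 + 4·3 + 17)/6 = 30/6 = 5

Forward pass:
ES_A = 0; EF_A = 10
ES_B = 0; EF_B = 7
ES_C = 0; EF_C = 4
ES_D = 0; EF_D = 7
ES_E = 0; EF_E = 10
ES_F = 7; EF_F = 7+13 = 20
ES_G = 10; EF_G = 10+6 = 16
ES_H = 4; EF_H = 4+5 = 9
ES_I = 16; EF_I = 16+14 = 30
ES_J = max(EF_C=4, EF_D=7, EF_E=10, EF_F=20, EF_H=9, EF_I=30) = 30; EF_J = 30+5 = 35
Expected project duration μ = 35 days. Critical path: A → G → I → J.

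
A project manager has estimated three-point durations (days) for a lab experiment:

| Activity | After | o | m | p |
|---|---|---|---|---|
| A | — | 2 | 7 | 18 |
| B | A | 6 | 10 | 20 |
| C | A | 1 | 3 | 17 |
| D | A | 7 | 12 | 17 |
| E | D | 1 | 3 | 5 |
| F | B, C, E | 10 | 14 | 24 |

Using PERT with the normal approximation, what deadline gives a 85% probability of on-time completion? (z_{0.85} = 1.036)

42.1 days

te_A = (2 + 4·7 + 18)/6 = 48/6 = 8; σ²_A = ((18−2)/6)² = 7.111
te_B = (6 + 4·10 + 20)/6 = 66/6 = 11; σ²_B = ((20−6)/6)² = 5.444
te_C = (1 + 4·3 + 17)/6 = 30/6 = 5; σ²_C = ((17−1)/6)² = 7.111
te_D = (7 + 4·12 + 17)/6 = 72/6 = 12; σ²_D = ((17−7)/6)² = 2.778
te_E = (1 + 4·3 + 5)/6 = 18/6 = 3; σ²_E = ((5−1)/6)² = 0.444
te_F = (10 + 4·14 + 24)/6 = 90/6 = 15; σ²_F = ((24−10)/6)² = 5.444

Forward pass:
ES_A = 0; EF_A = 8
ES_B = 8; EF_B = 8+11 = 19
ES_C = 8; EF_C = 8+5 = 13
ES_D = 8; EF_D = 8+12 = 20
ES_E = 20; EF_E = 20+3 = 23
ES_F = max(EF_B=19, EF_C=13, EF_E=23) = 23; EF_F = 23+15 = 38
Expected project duration μ = 38 days. Critical path: A → D → E → F.

Variance along critical path = 7.111 + 2.778 + 0.444 + 5.444 = 15.778; σ = 3.972 days.
D = μ + z·σ = 38 + 1.036·3.972 = 42.1 days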